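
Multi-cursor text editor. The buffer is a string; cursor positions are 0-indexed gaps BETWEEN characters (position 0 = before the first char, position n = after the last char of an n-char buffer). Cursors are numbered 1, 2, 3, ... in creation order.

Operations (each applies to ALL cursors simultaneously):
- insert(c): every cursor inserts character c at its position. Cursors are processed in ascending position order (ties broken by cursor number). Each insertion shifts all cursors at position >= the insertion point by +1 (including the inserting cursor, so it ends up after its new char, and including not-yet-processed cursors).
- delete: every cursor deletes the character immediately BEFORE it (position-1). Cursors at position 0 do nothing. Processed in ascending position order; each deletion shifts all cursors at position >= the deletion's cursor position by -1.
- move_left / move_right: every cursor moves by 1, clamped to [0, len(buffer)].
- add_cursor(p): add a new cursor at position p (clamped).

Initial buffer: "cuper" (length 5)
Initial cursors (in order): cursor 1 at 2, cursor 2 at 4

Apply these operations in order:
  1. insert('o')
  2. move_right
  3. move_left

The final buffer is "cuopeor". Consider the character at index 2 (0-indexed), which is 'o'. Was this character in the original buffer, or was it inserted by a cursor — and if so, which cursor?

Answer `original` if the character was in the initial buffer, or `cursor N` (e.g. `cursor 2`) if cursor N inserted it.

After op 1 (insert('o')): buffer="cuopeor" (len 7), cursors c1@3 c2@6, authorship ..1..2.
After op 2 (move_right): buffer="cuopeor" (len 7), cursors c1@4 c2@7, authorship ..1..2.
After op 3 (move_left): buffer="cuopeor" (len 7), cursors c1@3 c2@6, authorship ..1..2.
Authorship (.=original, N=cursor N): . . 1 . . 2 .
Index 2: author = 1

Answer: cursor 1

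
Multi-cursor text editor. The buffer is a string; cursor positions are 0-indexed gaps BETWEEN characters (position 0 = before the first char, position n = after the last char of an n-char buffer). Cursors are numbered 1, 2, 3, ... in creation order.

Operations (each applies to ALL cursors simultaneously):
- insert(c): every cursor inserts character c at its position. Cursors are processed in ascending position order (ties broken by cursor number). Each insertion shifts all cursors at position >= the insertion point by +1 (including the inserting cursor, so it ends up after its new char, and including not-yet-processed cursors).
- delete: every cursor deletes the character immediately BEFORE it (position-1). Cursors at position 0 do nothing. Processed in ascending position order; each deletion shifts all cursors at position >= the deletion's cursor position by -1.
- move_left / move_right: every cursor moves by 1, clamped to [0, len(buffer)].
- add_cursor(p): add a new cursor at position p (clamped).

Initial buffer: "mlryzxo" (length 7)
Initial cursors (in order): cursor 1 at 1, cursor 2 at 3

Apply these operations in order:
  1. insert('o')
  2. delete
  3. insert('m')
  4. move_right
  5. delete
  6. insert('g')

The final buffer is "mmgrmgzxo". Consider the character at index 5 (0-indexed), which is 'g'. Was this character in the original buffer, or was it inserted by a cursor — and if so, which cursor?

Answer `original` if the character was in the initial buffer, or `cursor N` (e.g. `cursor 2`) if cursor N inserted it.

Answer: cursor 2

Derivation:
After op 1 (insert('o')): buffer="molroyzxo" (len 9), cursors c1@2 c2@5, authorship .1..2....
After op 2 (delete): buffer="mlryzxo" (len 7), cursors c1@1 c2@3, authorship .......
After op 3 (insert('m')): buffer="mmlrmyzxo" (len 9), cursors c1@2 c2@5, authorship .1..2....
After op 4 (move_right): buffer="mmlrmyzxo" (len 9), cursors c1@3 c2@6, authorship .1..2....
After op 5 (delete): buffer="mmrmzxo" (len 7), cursors c1@2 c2@4, authorship .1.2...
After op 6 (insert('g')): buffer="mmgrmgzxo" (len 9), cursors c1@3 c2@6, authorship .11.22...
Authorship (.=original, N=cursor N): . 1 1 . 2 2 . . .
Index 5: author = 2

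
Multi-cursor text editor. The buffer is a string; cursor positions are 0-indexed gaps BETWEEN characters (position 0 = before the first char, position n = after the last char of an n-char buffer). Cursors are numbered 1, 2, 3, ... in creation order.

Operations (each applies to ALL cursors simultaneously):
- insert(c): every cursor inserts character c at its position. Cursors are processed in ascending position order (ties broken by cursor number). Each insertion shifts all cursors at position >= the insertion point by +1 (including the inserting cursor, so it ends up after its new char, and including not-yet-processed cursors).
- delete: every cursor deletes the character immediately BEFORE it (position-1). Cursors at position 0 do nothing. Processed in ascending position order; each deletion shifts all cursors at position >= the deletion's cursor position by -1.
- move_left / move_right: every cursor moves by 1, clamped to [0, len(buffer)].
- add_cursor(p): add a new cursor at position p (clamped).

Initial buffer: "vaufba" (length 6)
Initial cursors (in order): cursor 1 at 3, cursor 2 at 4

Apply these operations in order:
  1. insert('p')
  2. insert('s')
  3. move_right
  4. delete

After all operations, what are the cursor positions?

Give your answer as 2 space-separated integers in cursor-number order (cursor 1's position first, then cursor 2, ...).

After op 1 (insert('p')): buffer="vaupfpba" (len 8), cursors c1@4 c2@6, authorship ...1.2..
After op 2 (insert('s')): buffer="vaupsfpsba" (len 10), cursors c1@5 c2@8, authorship ...11.22..
After op 3 (move_right): buffer="vaupsfpsba" (len 10), cursors c1@6 c2@9, authorship ...11.22..
After op 4 (delete): buffer="vaupspsa" (len 8), cursors c1@5 c2@7, authorship ...1122.

Answer: 5 7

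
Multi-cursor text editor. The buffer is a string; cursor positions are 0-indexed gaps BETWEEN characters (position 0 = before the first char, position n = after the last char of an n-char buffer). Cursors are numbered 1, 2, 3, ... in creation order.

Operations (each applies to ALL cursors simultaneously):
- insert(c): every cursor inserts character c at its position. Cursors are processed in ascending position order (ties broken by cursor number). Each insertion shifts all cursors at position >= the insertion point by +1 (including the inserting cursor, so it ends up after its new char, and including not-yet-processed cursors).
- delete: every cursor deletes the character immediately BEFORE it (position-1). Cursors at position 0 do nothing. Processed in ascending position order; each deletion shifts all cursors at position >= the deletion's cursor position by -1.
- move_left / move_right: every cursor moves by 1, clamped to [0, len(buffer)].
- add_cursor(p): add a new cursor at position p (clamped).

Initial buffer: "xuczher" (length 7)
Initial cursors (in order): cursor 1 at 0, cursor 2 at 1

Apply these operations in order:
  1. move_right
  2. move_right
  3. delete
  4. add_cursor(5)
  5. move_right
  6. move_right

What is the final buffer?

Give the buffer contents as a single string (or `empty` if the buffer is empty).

After op 1 (move_right): buffer="xuczher" (len 7), cursors c1@1 c2@2, authorship .......
After op 2 (move_right): buffer="xuczher" (len 7), cursors c1@2 c2@3, authorship .......
After op 3 (delete): buffer="xzher" (len 5), cursors c1@1 c2@1, authorship .....
After op 4 (add_cursor(5)): buffer="xzher" (len 5), cursors c1@1 c2@1 c3@5, authorship .....
After op 5 (move_right): buffer="xzher" (len 5), cursors c1@2 c2@2 c3@5, authorship .....
After op 6 (move_right): buffer="xzher" (len 5), cursors c1@3 c2@3 c3@5, authorship .....

Answer: xzher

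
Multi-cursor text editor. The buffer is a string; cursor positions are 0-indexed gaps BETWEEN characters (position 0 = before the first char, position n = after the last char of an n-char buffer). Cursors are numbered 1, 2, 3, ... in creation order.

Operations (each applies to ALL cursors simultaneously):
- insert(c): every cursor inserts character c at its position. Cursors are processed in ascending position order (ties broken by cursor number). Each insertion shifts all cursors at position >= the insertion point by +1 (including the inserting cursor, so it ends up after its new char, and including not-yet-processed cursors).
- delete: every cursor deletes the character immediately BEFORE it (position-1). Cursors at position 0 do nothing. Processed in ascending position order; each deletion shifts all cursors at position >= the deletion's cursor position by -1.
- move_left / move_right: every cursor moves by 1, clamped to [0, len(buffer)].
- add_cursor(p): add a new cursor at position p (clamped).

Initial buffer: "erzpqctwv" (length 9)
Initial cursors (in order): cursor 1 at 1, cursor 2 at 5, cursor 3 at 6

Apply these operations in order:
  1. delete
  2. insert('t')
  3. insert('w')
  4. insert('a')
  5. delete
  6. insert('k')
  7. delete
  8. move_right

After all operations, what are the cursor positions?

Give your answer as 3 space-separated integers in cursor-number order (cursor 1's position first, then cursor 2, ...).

After op 1 (delete): buffer="rzptwv" (len 6), cursors c1@0 c2@3 c3@3, authorship ......
After op 2 (insert('t')): buffer="trzptttwv" (len 9), cursors c1@1 c2@6 c3@6, authorship 1...23...
After op 3 (insert('w')): buffer="twrzpttwwtwv" (len 12), cursors c1@2 c2@9 c3@9, authorship 11...2323...
After op 4 (insert('a')): buffer="twarzpttwwaatwv" (len 15), cursors c1@3 c2@12 c3@12, authorship 111...232323...
After op 5 (delete): buffer="twrzpttwwtwv" (len 12), cursors c1@2 c2@9 c3@9, authorship 11...2323...
After op 6 (insert('k')): buffer="twkrzpttwwkktwv" (len 15), cursors c1@3 c2@12 c3@12, authorship 111...232323...
After op 7 (delete): buffer="twrzpttwwtwv" (len 12), cursors c1@2 c2@9 c3@9, authorship 11...2323...
After op 8 (move_right): buffer="twrzpttwwtwv" (len 12), cursors c1@3 c2@10 c3@10, authorship 11...2323...

Answer: 3 10 10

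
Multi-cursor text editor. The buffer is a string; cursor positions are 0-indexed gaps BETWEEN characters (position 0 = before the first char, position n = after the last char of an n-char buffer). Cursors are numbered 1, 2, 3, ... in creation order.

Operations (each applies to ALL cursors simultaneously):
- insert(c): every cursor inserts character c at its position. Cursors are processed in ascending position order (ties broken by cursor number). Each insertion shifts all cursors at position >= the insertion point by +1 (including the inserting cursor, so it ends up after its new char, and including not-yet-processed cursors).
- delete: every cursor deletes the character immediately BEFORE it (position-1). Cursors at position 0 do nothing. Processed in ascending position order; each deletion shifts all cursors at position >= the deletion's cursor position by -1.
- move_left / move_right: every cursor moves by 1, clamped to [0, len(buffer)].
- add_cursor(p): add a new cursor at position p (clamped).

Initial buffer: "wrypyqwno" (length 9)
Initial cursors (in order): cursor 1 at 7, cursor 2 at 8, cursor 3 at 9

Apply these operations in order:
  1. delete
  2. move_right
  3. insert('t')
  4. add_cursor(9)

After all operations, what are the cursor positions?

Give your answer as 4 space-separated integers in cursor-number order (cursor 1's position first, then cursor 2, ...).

Answer: 9 9 9 9

Derivation:
After op 1 (delete): buffer="wrypyq" (len 6), cursors c1@6 c2@6 c3@6, authorship ......
After op 2 (move_right): buffer="wrypyq" (len 6), cursors c1@6 c2@6 c3@6, authorship ......
After op 3 (insert('t')): buffer="wrypyqttt" (len 9), cursors c1@9 c2@9 c3@9, authorship ......123
After op 4 (add_cursor(9)): buffer="wrypyqttt" (len 9), cursors c1@9 c2@9 c3@9 c4@9, authorship ......123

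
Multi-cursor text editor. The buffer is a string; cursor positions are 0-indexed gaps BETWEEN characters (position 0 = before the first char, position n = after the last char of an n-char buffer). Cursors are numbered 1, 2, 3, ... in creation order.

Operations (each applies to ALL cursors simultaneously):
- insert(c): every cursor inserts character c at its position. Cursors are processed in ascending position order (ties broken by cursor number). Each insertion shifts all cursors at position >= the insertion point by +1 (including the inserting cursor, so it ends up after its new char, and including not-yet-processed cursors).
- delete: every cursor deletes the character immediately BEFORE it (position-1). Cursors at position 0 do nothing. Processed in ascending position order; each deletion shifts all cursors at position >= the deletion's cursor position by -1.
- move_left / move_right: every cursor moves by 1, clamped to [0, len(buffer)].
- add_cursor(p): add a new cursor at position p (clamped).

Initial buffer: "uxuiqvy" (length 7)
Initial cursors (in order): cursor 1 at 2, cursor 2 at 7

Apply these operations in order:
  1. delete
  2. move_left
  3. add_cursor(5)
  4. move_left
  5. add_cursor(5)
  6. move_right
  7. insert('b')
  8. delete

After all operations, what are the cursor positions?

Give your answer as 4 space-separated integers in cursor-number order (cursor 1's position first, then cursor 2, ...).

Answer: 1 4 5 5

Derivation:
After op 1 (delete): buffer="uuiqv" (len 5), cursors c1@1 c2@5, authorship .....
After op 2 (move_left): buffer="uuiqv" (len 5), cursors c1@0 c2@4, authorship .....
After op 3 (add_cursor(5)): buffer="uuiqv" (len 5), cursors c1@0 c2@4 c3@5, authorship .....
After op 4 (move_left): buffer="uuiqv" (len 5), cursors c1@0 c2@3 c3@4, authorship .....
After op 5 (add_cursor(5)): buffer="uuiqv" (len 5), cursors c1@0 c2@3 c3@4 c4@5, authorship .....
After op 6 (move_right): buffer="uuiqv" (len 5), cursors c1@1 c2@4 c3@5 c4@5, authorship .....
After op 7 (insert('b')): buffer="ubuiqbvbb" (len 9), cursors c1@2 c2@6 c3@9 c4@9, authorship .1...2.34
After op 8 (delete): buffer="uuiqv" (len 5), cursors c1@1 c2@4 c3@5 c4@5, authorship .....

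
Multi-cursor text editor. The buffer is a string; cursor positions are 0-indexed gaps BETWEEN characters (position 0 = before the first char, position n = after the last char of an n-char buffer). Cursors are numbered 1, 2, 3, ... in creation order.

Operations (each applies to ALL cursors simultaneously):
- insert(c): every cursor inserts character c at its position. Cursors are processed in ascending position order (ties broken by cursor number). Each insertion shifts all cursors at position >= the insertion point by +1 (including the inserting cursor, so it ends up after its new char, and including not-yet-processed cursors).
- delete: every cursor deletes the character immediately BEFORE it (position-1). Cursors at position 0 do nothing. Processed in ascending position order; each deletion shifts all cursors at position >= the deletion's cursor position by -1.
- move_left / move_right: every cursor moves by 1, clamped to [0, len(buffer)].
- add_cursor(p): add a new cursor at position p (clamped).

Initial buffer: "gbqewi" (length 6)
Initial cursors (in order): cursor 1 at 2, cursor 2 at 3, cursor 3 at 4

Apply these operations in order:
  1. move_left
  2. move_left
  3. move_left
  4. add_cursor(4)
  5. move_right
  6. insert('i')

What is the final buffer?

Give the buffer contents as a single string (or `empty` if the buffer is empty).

Answer: giibiqewii

Derivation:
After op 1 (move_left): buffer="gbqewi" (len 6), cursors c1@1 c2@2 c3@3, authorship ......
After op 2 (move_left): buffer="gbqewi" (len 6), cursors c1@0 c2@1 c3@2, authorship ......
After op 3 (move_left): buffer="gbqewi" (len 6), cursors c1@0 c2@0 c3@1, authorship ......
After op 4 (add_cursor(4)): buffer="gbqewi" (len 6), cursors c1@0 c2@0 c3@1 c4@4, authorship ......
After op 5 (move_right): buffer="gbqewi" (len 6), cursors c1@1 c2@1 c3@2 c4@5, authorship ......
After op 6 (insert('i')): buffer="giibiqewii" (len 10), cursors c1@3 c2@3 c3@5 c4@9, authorship .12.3...4.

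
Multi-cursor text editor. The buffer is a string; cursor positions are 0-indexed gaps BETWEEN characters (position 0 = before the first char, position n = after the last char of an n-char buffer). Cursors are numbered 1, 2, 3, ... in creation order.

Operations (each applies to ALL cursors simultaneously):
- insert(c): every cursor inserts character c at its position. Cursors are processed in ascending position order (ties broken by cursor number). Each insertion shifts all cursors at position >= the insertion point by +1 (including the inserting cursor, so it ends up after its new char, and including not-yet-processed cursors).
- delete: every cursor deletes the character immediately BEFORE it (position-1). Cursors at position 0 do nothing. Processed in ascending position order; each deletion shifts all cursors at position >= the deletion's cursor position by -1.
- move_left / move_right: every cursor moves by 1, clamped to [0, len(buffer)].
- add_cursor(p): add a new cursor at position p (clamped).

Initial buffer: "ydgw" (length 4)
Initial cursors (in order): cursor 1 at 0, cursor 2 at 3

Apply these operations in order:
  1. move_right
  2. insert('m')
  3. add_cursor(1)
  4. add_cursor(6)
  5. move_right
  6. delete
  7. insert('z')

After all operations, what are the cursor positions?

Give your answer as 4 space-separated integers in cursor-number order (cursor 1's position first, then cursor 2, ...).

Answer: 3 6 3 6

Derivation:
After op 1 (move_right): buffer="ydgw" (len 4), cursors c1@1 c2@4, authorship ....
After op 2 (insert('m')): buffer="ymdgwm" (len 6), cursors c1@2 c2@6, authorship .1...2
After op 3 (add_cursor(1)): buffer="ymdgwm" (len 6), cursors c3@1 c1@2 c2@6, authorship .1...2
After op 4 (add_cursor(6)): buffer="ymdgwm" (len 6), cursors c3@1 c1@2 c2@6 c4@6, authorship .1...2
After op 5 (move_right): buffer="ymdgwm" (len 6), cursors c3@2 c1@3 c2@6 c4@6, authorship .1...2
After op 6 (delete): buffer="yg" (len 2), cursors c1@1 c3@1 c2@2 c4@2, authorship ..
After op 7 (insert('z')): buffer="yzzgzz" (len 6), cursors c1@3 c3@3 c2@6 c4@6, authorship .13.24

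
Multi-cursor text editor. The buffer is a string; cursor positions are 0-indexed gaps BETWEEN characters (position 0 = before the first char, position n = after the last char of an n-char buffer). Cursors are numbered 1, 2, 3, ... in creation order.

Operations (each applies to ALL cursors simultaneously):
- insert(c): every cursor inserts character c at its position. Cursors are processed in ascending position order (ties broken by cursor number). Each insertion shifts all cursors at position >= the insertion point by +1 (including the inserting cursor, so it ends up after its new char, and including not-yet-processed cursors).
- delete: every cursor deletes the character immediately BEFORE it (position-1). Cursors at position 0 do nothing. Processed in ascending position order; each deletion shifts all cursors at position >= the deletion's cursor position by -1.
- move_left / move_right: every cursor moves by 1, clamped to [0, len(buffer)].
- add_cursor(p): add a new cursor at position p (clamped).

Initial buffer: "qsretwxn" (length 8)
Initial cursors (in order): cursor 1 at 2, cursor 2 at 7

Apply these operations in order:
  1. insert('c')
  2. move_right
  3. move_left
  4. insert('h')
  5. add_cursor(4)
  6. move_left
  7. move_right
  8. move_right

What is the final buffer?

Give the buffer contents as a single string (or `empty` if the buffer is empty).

After op 1 (insert('c')): buffer="qscretwxcn" (len 10), cursors c1@3 c2@9, authorship ..1.....2.
After op 2 (move_right): buffer="qscretwxcn" (len 10), cursors c1@4 c2@10, authorship ..1.....2.
After op 3 (move_left): buffer="qscretwxcn" (len 10), cursors c1@3 c2@9, authorship ..1.....2.
After op 4 (insert('h')): buffer="qschretwxchn" (len 12), cursors c1@4 c2@11, authorship ..11.....22.
After op 5 (add_cursor(4)): buffer="qschretwxchn" (len 12), cursors c1@4 c3@4 c2@11, authorship ..11.....22.
After op 6 (move_left): buffer="qschretwxchn" (len 12), cursors c1@3 c3@3 c2@10, authorship ..11.....22.
After op 7 (move_right): buffer="qschretwxchn" (len 12), cursors c1@4 c3@4 c2@11, authorship ..11.....22.
After op 8 (move_right): buffer="qschretwxchn" (len 12), cursors c1@5 c3@5 c2@12, authorship ..11.....22.

Answer: qschretwxchn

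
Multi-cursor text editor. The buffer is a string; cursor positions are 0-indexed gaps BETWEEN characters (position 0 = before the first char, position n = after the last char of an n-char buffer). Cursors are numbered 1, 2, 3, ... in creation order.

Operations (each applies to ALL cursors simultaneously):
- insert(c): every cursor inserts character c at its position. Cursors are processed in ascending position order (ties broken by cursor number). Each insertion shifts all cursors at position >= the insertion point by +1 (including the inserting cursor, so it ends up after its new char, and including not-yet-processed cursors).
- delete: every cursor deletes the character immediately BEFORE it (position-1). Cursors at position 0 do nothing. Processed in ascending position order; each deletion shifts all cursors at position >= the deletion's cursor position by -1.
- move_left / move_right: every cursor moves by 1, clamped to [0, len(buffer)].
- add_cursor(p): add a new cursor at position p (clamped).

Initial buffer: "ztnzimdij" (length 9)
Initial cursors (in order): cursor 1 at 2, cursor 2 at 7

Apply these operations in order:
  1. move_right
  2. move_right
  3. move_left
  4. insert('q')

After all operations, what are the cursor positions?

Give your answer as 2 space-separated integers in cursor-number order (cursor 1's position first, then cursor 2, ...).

After op 1 (move_right): buffer="ztnzimdij" (len 9), cursors c1@3 c2@8, authorship .........
After op 2 (move_right): buffer="ztnzimdij" (len 9), cursors c1@4 c2@9, authorship .........
After op 3 (move_left): buffer="ztnzimdij" (len 9), cursors c1@3 c2@8, authorship .........
After op 4 (insert('q')): buffer="ztnqzimdiqj" (len 11), cursors c1@4 c2@10, authorship ...1.....2.

Answer: 4 10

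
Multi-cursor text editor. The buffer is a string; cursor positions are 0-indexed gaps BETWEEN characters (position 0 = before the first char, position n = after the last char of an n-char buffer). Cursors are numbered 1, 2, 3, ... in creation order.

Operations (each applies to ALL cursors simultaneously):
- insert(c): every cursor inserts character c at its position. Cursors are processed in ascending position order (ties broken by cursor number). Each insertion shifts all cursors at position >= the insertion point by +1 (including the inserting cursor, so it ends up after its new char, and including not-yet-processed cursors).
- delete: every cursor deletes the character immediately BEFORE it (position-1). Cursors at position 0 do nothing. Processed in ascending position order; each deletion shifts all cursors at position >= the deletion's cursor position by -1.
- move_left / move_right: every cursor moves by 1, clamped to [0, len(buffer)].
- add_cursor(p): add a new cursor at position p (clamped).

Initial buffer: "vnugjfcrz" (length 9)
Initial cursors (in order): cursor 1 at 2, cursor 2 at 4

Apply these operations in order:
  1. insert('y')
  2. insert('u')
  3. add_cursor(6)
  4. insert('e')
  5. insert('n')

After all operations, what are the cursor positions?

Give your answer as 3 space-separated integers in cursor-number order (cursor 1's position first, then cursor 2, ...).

Answer: 6 14 10

Derivation:
After op 1 (insert('y')): buffer="vnyugyjfcrz" (len 11), cursors c1@3 c2@6, authorship ..1..2.....
After op 2 (insert('u')): buffer="vnyuugyujfcrz" (len 13), cursors c1@4 c2@8, authorship ..11..22.....
After op 3 (add_cursor(6)): buffer="vnyuugyujfcrz" (len 13), cursors c1@4 c3@6 c2@8, authorship ..11..22.....
After op 4 (insert('e')): buffer="vnyueugeyuejfcrz" (len 16), cursors c1@5 c3@8 c2@11, authorship ..111..3222.....
After op 5 (insert('n')): buffer="vnyuenugenyuenjfcrz" (len 19), cursors c1@6 c3@10 c2@14, authorship ..1111..332222.....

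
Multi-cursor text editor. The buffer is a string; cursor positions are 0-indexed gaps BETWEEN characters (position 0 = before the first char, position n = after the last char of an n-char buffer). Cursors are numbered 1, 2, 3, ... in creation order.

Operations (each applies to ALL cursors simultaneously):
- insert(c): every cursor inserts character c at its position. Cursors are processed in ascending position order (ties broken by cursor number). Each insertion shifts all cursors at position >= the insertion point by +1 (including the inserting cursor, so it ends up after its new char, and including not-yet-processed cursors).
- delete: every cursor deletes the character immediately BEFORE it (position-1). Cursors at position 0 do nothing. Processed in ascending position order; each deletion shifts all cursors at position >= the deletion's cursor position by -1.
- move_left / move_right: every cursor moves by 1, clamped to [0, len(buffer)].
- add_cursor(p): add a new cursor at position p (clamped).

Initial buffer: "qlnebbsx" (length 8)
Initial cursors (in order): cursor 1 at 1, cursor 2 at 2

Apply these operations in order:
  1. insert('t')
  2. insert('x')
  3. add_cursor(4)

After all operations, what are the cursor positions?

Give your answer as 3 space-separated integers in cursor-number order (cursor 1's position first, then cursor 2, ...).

After op 1 (insert('t')): buffer="qtltnebbsx" (len 10), cursors c1@2 c2@4, authorship .1.2......
After op 2 (insert('x')): buffer="qtxltxnebbsx" (len 12), cursors c1@3 c2@6, authorship .11.22......
After op 3 (add_cursor(4)): buffer="qtxltxnebbsx" (len 12), cursors c1@3 c3@4 c2@6, authorship .11.22......

Answer: 3 6 4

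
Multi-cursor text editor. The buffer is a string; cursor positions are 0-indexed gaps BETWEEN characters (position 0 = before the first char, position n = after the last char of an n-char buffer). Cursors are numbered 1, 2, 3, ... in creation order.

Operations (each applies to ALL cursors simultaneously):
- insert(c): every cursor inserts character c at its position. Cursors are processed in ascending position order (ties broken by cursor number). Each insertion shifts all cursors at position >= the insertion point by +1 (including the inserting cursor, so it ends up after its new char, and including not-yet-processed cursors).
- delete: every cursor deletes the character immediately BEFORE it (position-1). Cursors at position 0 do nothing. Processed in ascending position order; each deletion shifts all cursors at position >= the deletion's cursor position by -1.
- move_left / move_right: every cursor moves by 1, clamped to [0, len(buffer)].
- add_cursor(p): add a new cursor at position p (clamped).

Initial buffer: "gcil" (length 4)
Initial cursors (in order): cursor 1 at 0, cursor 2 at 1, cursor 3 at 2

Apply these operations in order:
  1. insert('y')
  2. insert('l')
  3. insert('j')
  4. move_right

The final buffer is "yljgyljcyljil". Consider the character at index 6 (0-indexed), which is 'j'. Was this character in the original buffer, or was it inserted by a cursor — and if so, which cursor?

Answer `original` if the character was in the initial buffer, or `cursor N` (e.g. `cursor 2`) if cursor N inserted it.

After op 1 (insert('y')): buffer="ygycyil" (len 7), cursors c1@1 c2@3 c3@5, authorship 1.2.3..
After op 2 (insert('l')): buffer="ylgylcylil" (len 10), cursors c1@2 c2@5 c3@8, authorship 11.22.33..
After op 3 (insert('j')): buffer="yljgyljcyljil" (len 13), cursors c1@3 c2@7 c3@11, authorship 111.222.333..
After op 4 (move_right): buffer="yljgyljcyljil" (len 13), cursors c1@4 c2@8 c3@12, authorship 111.222.333..
Authorship (.=original, N=cursor N): 1 1 1 . 2 2 2 . 3 3 3 . .
Index 6: author = 2

Answer: cursor 2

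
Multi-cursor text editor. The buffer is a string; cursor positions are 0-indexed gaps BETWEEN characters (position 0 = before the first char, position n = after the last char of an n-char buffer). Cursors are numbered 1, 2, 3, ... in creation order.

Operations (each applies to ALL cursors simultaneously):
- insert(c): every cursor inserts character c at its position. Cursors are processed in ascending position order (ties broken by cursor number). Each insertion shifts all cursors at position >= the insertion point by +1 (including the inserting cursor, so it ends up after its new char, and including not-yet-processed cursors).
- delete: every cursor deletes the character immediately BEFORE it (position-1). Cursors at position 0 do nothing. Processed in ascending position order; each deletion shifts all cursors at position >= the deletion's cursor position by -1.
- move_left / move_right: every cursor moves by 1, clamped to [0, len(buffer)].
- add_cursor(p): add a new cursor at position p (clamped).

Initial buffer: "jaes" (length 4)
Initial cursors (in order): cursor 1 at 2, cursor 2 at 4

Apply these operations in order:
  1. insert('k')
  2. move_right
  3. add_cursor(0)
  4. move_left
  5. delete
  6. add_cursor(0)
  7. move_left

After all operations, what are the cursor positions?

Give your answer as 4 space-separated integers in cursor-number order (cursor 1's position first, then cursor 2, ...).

Answer: 1 2 0 0

Derivation:
After op 1 (insert('k')): buffer="jakesk" (len 6), cursors c1@3 c2@6, authorship ..1..2
After op 2 (move_right): buffer="jakesk" (len 6), cursors c1@4 c2@6, authorship ..1..2
After op 3 (add_cursor(0)): buffer="jakesk" (len 6), cursors c3@0 c1@4 c2@6, authorship ..1..2
After op 4 (move_left): buffer="jakesk" (len 6), cursors c3@0 c1@3 c2@5, authorship ..1..2
After op 5 (delete): buffer="jaek" (len 4), cursors c3@0 c1@2 c2@3, authorship ...2
After op 6 (add_cursor(0)): buffer="jaek" (len 4), cursors c3@0 c4@0 c1@2 c2@3, authorship ...2
After op 7 (move_left): buffer="jaek" (len 4), cursors c3@0 c4@0 c1@1 c2@2, authorship ...2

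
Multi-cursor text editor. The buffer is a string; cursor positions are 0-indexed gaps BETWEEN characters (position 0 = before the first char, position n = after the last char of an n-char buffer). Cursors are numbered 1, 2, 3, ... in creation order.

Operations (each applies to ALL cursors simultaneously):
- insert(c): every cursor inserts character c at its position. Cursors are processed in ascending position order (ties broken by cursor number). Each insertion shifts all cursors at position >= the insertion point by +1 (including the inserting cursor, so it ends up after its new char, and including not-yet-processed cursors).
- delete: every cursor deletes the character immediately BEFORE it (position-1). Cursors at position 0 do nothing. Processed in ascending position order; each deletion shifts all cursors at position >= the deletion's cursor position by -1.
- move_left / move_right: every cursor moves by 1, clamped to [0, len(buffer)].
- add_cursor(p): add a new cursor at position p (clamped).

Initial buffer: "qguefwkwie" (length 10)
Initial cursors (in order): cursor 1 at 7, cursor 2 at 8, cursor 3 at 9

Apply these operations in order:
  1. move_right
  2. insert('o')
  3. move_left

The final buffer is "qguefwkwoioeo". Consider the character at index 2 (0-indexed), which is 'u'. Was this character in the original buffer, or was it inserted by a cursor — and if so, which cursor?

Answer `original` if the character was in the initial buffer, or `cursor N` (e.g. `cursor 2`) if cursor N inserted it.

After op 1 (move_right): buffer="qguefwkwie" (len 10), cursors c1@8 c2@9 c3@10, authorship ..........
After op 2 (insert('o')): buffer="qguefwkwoioeo" (len 13), cursors c1@9 c2@11 c3@13, authorship ........1.2.3
After op 3 (move_left): buffer="qguefwkwoioeo" (len 13), cursors c1@8 c2@10 c3@12, authorship ........1.2.3
Authorship (.=original, N=cursor N): . . . . . . . . 1 . 2 . 3
Index 2: author = original

Answer: original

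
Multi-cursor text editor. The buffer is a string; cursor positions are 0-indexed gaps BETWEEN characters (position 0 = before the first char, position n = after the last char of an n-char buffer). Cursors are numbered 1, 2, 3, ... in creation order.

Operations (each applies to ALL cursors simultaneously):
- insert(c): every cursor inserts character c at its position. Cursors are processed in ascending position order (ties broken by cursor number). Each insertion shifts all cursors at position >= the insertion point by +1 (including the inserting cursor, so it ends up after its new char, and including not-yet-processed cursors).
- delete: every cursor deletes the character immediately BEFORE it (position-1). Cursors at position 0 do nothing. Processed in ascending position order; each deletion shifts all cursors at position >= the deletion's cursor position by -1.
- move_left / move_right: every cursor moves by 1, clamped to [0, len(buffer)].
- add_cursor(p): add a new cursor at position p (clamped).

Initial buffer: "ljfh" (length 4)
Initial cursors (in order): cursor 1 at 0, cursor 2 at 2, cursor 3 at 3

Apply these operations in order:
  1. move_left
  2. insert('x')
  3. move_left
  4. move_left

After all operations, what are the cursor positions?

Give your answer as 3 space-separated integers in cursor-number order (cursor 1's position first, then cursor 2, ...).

After op 1 (move_left): buffer="ljfh" (len 4), cursors c1@0 c2@1 c3@2, authorship ....
After op 2 (insert('x')): buffer="xlxjxfh" (len 7), cursors c1@1 c2@3 c3@5, authorship 1.2.3..
After op 3 (move_left): buffer="xlxjxfh" (len 7), cursors c1@0 c2@2 c3@4, authorship 1.2.3..
After op 4 (move_left): buffer="xlxjxfh" (len 7), cursors c1@0 c2@1 c3@3, authorship 1.2.3..

Answer: 0 1 3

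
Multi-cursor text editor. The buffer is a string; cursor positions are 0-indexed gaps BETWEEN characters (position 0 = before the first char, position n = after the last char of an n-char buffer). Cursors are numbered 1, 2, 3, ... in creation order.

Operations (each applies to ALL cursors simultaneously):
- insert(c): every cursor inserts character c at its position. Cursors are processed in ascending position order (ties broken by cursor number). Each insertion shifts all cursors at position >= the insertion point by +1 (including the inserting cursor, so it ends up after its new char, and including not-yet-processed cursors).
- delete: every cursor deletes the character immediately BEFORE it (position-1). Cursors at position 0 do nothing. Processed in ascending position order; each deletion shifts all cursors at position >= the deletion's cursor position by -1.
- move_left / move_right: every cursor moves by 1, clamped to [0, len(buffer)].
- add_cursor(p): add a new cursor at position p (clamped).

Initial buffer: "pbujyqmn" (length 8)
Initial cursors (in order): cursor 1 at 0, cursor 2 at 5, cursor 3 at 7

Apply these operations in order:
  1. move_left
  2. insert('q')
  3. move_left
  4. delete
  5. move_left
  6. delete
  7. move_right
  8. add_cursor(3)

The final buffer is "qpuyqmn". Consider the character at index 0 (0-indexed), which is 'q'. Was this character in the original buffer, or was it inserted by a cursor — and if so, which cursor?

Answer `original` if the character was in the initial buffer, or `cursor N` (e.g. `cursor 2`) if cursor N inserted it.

Answer: cursor 1

Derivation:
After op 1 (move_left): buffer="pbujyqmn" (len 8), cursors c1@0 c2@4 c3@6, authorship ........
After op 2 (insert('q')): buffer="qpbujqyqqmn" (len 11), cursors c1@1 c2@6 c3@9, authorship 1....2..3..
After op 3 (move_left): buffer="qpbujqyqqmn" (len 11), cursors c1@0 c2@5 c3@8, authorship 1....2..3..
After op 4 (delete): buffer="qpbuqyqmn" (len 9), cursors c1@0 c2@4 c3@6, authorship 1...2.3..
After op 5 (move_left): buffer="qpbuqyqmn" (len 9), cursors c1@0 c2@3 c3@5, authorship 1...2.3..
After op 6 (delete): buffer="qpuyqmn" (len 7), cursors c1@0 c2@2 c3@3, authorship 1...3..
After op 7 (move_right): buffer="qpuyqmn" (len 7), cursors c1@1 c2@3 c3@4, authorship 1...3..
After op 8 (add_cursor(3)): buffer="qpuyqmn" (len 7), cursors c1@1 c2@3 c4@3 c3@4, authorship 1...3..
Authorship (.=original, N=cursor N): 1 . . . 3 . .
Index 0: author = 1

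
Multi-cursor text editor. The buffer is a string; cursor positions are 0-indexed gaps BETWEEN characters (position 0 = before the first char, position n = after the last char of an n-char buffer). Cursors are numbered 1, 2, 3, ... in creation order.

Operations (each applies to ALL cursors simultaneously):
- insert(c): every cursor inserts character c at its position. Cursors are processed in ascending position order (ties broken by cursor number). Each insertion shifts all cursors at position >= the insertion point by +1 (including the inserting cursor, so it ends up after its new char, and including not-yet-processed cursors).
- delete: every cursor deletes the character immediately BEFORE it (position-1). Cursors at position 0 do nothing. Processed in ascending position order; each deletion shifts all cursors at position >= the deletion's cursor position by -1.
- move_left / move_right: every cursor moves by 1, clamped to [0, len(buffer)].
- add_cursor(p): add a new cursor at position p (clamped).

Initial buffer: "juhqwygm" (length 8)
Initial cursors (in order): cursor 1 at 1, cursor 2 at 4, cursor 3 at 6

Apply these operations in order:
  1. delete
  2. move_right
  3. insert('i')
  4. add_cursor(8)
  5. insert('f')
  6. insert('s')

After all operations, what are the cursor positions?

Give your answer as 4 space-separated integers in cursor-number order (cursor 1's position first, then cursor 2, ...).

Answer: 4 9 13 16

Derivation:
After op 1 (delete): buffer="uhwgm" (len 5), cursors c1@0 c2@2 c3@3, authorship .....
After op 2 (move_right): buffer="uhwgm" (len 5), cursors c1@1 c2@3 c3@4, authorship .....
After op 3 (insert('i')): buffer="uihwigim" (len 8), cursors c1@2 c2@5 c3@7, authorship .1..2.3.
After op 4 (add_cursor(8)): buffer="uihwigim" (len 8), cursors c1@2 c2@5 c3@7 c4@8, authorship .1..2.3.
After op 5 (insert('f')): buffer="uifhwifgifmf" (len 12), cursors c1@3 c2@7 c3@10 c4@12, authorship .11..22.33.4
After op 6 (insert('s')): buffer="uifshwifsgifsmfs" (len 16), cursors c1@4 c2@9 c3@13 c4@16, authorship .111..222.333.44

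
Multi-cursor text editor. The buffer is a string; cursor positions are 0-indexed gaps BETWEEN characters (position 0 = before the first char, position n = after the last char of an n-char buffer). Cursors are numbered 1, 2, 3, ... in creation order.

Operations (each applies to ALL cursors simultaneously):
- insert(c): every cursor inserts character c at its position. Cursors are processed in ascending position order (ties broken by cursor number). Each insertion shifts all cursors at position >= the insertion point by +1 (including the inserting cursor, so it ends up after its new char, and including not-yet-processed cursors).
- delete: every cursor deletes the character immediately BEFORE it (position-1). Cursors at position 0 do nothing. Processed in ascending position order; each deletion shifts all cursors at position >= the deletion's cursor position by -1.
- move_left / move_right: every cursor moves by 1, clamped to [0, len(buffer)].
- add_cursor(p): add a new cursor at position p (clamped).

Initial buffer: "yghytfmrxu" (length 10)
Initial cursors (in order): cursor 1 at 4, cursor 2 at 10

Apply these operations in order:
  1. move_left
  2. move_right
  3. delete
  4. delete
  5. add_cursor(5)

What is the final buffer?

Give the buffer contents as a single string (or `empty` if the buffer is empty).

After op 1 (move_left): buffer="yghytfmrxu" (len 10), cursors c1@3 c2@9, authorship ..........
After op 2 (move_right): buffer="yghytfmrxu" (len 10), cursors c1@4 c2@10, authorship ..........
After op 3 (delete): buffer="yghtfmrx" (len 8), cursors c1@3 c2@8, authorship ........
After op 4 (delete): buffer="ygtfmr" (len 6), cursors c1@2 c2@6, authorship ......
After op 5 (add_cursor(5)): buffer="ygtfmr" (len 6), cursors c1@2 c3@5 c2@6, authorship ......

Answer: ygtfmr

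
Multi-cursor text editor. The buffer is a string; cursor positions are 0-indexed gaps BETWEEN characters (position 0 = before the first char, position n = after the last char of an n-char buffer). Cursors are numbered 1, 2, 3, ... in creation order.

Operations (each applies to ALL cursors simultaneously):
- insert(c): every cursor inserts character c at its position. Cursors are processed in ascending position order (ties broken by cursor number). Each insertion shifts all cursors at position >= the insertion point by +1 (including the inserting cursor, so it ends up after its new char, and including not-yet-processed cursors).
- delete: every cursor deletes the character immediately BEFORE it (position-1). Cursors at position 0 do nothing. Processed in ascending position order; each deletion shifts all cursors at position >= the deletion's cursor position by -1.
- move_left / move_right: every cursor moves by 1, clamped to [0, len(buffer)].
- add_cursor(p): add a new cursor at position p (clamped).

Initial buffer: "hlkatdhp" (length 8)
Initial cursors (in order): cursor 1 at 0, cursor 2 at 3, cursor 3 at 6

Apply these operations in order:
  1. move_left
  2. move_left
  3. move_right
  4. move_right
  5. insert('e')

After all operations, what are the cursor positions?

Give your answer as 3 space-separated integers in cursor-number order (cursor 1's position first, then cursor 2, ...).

After op 1 (move_left): buffer="hlkatdhp" (len 8), cursors c1@0 c2@2 c3@5, authorship ........
After op 2 (move_left): buffer="hlkatdhp" (len 8), cursors c1@0 c2@1 c3@4, authorship ........
After op 3 (move_right): buffer="hlkatdhp" (len 8), cursors c1@1 c2@2 c3@5, authorship ........
After op 4 (move_right): buffer="hlkatdhp" (len 8), cursors c1@2 c2@3 c3@6, authorship ........
After op 5 (insert('e')): buffer="hlekeatdehp" (len 11), cursors c1@3 c2@5 c3@9, authorship ..1.2...3..

Answer: 3 5 9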